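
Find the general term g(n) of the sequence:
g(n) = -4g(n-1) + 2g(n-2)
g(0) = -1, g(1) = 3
Characteristic equation: x² + 4x - 2 = 0.
Discriminant Δ = (-4)² + 4·(2) = 24.
Roots r₁,₂ = (-4 ± √24)/2, so r₁ = -2 + \sqrt{6}, r₂ = - \sqrt{6} - 2.
General solution: g(n) = A·r₁^n + B·r₂^n.
From the initial conditions, A + B = -1 and r₁A + r₂B = 3.
Since r₁ - r₂ = √24: A = (3 - (-1)r₂)/√24 = - \frac{1}{2} + \frac{\sqrt{6}}{12}, and B = -1 - A = - \frac{1}{2} - \frac{\sqrt{6}}{12}.
So g(n) = \left(- \frac{1}{2} + \frac{\sqrt{6}}{12}\right)\left(-2 + \sqrt{6}\right)^n + \left(- \frac{1}{2} - \frac{\sqrt{6}}{12}\right)\left(- \sqrt{6} - 2\right)^n.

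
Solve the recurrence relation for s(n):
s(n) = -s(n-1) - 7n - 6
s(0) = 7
First-order linear with linear forcing.
Homogeneous solution: s_h(n) = A·(-1)^n.
Try particular s_p(n) = pn + q. Substituting:
  pn + q = -(p(n-1) + q) - 7n - 6.
Matching the n-coefficient: p = -p - 7 ⇒ p = - \frac{7}{2}.
Matching constants: q = p - q - 6 ⇒ q = - \frac{19}{4}.
General: s(n) = A·(-1)^n - \frac{7 n}{2} - \frac{19}{4}.
Apply s(0) = 7: A - \frac{19}{4} = 7 ⇒ A = \frac{47}{4}.
So s(n) = \frac{47 \left(-1\right)^{n}}{4} - \frac{7 n}{2} - \frac{19}{4}.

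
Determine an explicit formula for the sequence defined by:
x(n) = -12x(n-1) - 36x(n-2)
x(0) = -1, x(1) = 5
Characteristic equation: x² + 12x + 36 = 0, which is (x - (-6))².
Repeated root r = -6.
General solution: x(n) = (A + Bn)·(-6)^n.
From x(0) = -1: A = -1.
From x(1) = 5: (A + B)·(-6) = 5 ⇒ B = \frac{1}{6}.
So x(n) = \left(\frac{n}{6} - 1\right) \cdot (-6)^n.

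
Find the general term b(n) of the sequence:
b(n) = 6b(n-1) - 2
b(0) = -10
First-order linear non-homogeneous.
Homogeneous solution: b_h(n) = A·(6)^n.
Try constant particular solution b_p = K: K = 6K - 2 ⇒ K = \frac{2}{5}.
General: b(n) = A·(6)^n + \frac{2}{5}.
Apply b(0) = -10: A + \frac{2}{5} = -10 ⇒ A = - \frac{52}{5}.
So b(n) = \frac{2}{5} - \frac{52 \cdot 6^{n}}{5}.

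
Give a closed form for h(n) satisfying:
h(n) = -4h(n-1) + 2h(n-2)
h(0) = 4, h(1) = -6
Characteristic equation: x² + 4x - 2 = 0.
Discriminant Δ = (-4)² + 4·(2) = 24.
Roots r₁,₂ = (-4 ± √24)/2, so r₁ = -2 + \sqrt{6}, r₂ = - \sqrt{6} - 2.
General solution: h(n) = A·r₁^n + B·r₂^n.
From the initial conditions, A + B = 4 and r₁A + r₂B = -6.
Since r₁ - r₂ = √24: A = (-6 - (4)r₂)/√24 = \frac{\sqrt{6}}{6} + 2, and B = 4 - A = 2 - \frac{\sqrt{6}}{6}.
So h(n) = \left(\frac{\sqrt{6}}{6} + 2\right)\left(-2 + \sqrt{6}\right)^n + \left(2 - \frac{\sqrt{6}}{6}\right)\left(- \sqrt{6} - 2\right)^n.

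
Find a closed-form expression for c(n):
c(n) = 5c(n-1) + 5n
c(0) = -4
First-order linear with linear forcing.
Homogeneous solution: c_h(n) = A·(5)^n.
Try particular c_p(n) = pn + q. Substituting:
  pn + q = 5(p(n-1) + q) + 5n.
Matching the n-coefficient: p = 5p + 5 ⇒ p = - \frac{5}{4}.
Matching constants: q = -5p + 5q ⇒ q = - \frac{25}{16}.
General: c(n) = A·(5)^n - \frac{5 n}{4} - \frac{25}{16}.
Apply c(0) = -4: A - \frac{25}{16} = -4 ⇒ A = - \frac{39}{16}.
So c(n) = - \frac{39 \cdot 5^{n}}{16} - \frac{5 n}{4} - \frac{25}{16}.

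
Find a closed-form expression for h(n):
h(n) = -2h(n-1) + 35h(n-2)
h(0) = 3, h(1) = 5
Characteristic equation: x² + 2x - 35 = 0, which factors as (x - (-7))(x - (5)) = 0.
Roots r₁ = -7, r₂ = 5 (distinct).
General solution: h(n) = A·(-7)^n + B·(5)^n.
From h(0) = 3: A + B = 3.
From h(1) = 5: -7A + 5B = 5.
Solving: A = \frac{5}{6}, B = \frac{13}{6}.
So h(n) = \frac{5 \left(-7\right)^{n}}{6} + \frac{13 \cdot 5^{n}}{6}.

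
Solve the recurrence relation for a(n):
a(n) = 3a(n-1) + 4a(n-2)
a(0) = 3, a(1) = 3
Characteristic equation: x² - 3x - 4 = 0, which factors as (x - (-1))(x - (4)) = 0.
Roots r₁ = -1, r₂ = 4 (distinct).
General solution: a(n) = A·(-1)^n + B·(4)^n.
From a(0) = 3: A + B = 3.
From a(1) = 3: -A + 4B = 3.
Solving: A = \frac{9}{5}, B = \frac{6}{5}.
So a(n) = \frac{9 \left(-1\right)^{n}}{5} + \frac{6 \cdot 4^{n}}{5}.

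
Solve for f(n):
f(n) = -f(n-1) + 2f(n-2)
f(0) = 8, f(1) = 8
Characteristic equation: x² + x - 2 = 0, which factors as (x - (1))(x - (-2)) = 0.
Roots r₁ = 1, r₂ = -2 (distinct).
General solution: f(n) = A·(1)^n + B·(-2)^n.
From f(0) = 8: A + B = 8.
From f(1) = 8: A - 2B = 8.
Solving: A = 8, B = 0.
So f(n) = 8.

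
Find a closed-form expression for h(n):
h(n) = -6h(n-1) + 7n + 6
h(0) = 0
First-order linear with linear forcing.
Homogeneous solution: h_h(n) = A·(-6)^n.
Try particular h_p(n) = pn + q. Substituting:
  pn + q = -6(p(n-1) + q) + 7n + 6.
Matching the n-coefficient: p = -6p + 7 ⇒ p = 1.
Matching constants: q = 6p - 6q + 6 ⇒ q = \frac{12}{7}.
General: h(n) = A·(-6)^n + n + \frac{12}{7}.
Apply h(0) = 0: A + \frac{12}{7} = 0 ⇒ A = - \frac{12}{7}.
So h(n) = - \frac{12 \left(-6\right)^{n}}{7} + n + \frac{12}{7}.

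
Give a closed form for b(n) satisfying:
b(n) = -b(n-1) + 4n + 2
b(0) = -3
First-order linear with linear forcing.
Homogeneous solution: b_h(n) = A·(-1)^n.
Try particular b_p(n) = pn + q. Substituting:
  pn + q = -(p(n-1) + q) + 4n + 2.
Matching the n-coefficient: p = -p + 4 ⇒ p = 2.
Matching constants: q = p - q + 2 ⇒ q = 2.
General: b(n) = A·(-1)^n + 2 n + 2.
Apply b(0) = -3: A + 2 = -3 ⇒ A = -5.
So b(n) = - 5 \left(-1\right)^{n} + 2 n + 2.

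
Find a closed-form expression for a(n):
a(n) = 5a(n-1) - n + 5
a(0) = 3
First-order linear with linear forcing.
Homogeneous solution: a_h(n) = A·(5)^n.
Try particular a_p(n) = pn + q. Substituting:
  pn + q = 5(p(n-1) + q) - n + 5.
Matching the n-coefficient: p = 5p - 1 ⇒ p = \frac{1}{4}.
Matching constants: q = -5p + 5q + 5 ⇒ q = - \frac{15}{16}.
General: a(n) = A·(5)^n + \frac{n}{4} - \frac{15}{16}.
Apply a(0) = 3: A - \frac{15}{16} = 3 ⇒ A = \frac{63}{16}.
So a(n) = \frac{63 \cdot 5^{n}}{16} + \frac{n}{4} - \frac{15}{16}.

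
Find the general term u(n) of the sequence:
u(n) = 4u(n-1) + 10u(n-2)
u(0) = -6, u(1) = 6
Characteristic equation: x² - 4x - 10 = 0.
Discriminant Δ = (4)² + 4·(10) = 56.
Roots r₁,₂ = (4 ± √56)/2, so r₁ = 2 + \sqrt{14}, r₂ = 2 - \sqrt{14}.
General solution: u(n) = A·r₁^n + B·r₂^n.
From the initial conditions, A + B = -6 and r₁A + r₂B = 6.
Since r₁ - r₂ = √56: A = (6 - (-6)r₂)/√56 = -3 + \frac{9 \sqrt{14}}{14}, and B = -6 - A = -3 - \frac{9 \sqrt{14}}{14}.
So u(n) = \left(-3 + \frac{9 \sqrt{14}}{14}\right)\left(2 + \sqrt{14}\right)^n + \left(-3 - \frac{9 \sqrt{14}}{14}\right)\left(2 - \sqrt{14}\right)^n.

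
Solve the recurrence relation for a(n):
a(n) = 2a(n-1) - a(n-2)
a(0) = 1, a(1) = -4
Characteristic equation: x² - 2x + 1 = 0, which is (x - (1))².
Repeated root r = 1.
General solution: a(n) = (A + Bn)·(1)^n.
From a(0) = 1: A = 1.
From a(1) = -4: (A + B)·(1) = -4 ⇒ B = -5.
So a(n) = \left(1 - 5 n\right) \cdot (1)^n.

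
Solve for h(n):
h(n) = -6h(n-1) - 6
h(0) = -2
First-order linear non-homogeneous.
Homogeneous solution: h_h(n) = A·(-6)^n.
Try constant particular solution h_p = K: K = -6K - 6 ⇒ K = - \frac{6}{7}.
General: h(n) = A·(-6)^n - \frac{6}{7}.
Apply h(0) = -2: A - \frac{6}{7} = -2 ⇒ A = - \frac{8}{7}.
So h(n) = - \frac{8 \left(-6\right)^{n}}{7} - \frac{6}{7}.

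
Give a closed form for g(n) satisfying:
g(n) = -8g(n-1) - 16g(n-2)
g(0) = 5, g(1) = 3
Characteristic equation: x² + 8x + 16 = 0, which is (x - (-4))².
Repeated root r = -4.
General solution: g(n) = (A + Bn)·(-4)^n.
From g(0) = 5: A = 5.
From g(1) = 3: (A + B)·(-4) = 3 ⇒ B = - \frac{23}{4}.
So g(n) = \left(5 - \frac{23 n}{4}\right) \cdot (-4)^n.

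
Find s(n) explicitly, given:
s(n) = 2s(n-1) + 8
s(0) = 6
First-order linear non-homogeneous.
Homogeneous solution: s_h(n) = A·(2)^n.
Try constant particular solution s_p = K: K = 2K + 8 ⇒ K = -8.
General: s(n) = A·(2)^n - 8.
Apply s(0) = 6: A - 8 = 6 ⇒ A = 14.
So s(n) = 14 \cdot 2^{n} - 8.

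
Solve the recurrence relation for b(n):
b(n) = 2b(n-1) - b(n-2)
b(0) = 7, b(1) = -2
Characteristic equation: x² - 2x + 1 = 0, which is (x - (1))².
Repeated root r = 1.
General solution: b(n) = (A + Bn)·(1)^n.
From b(0) = 7: A = 7.
From b(1) = -2: (A + B)·(1) = -2 ⇒ B = -9.
So b(n) = \left(7 - 9 n\right) \cdot (1)^n.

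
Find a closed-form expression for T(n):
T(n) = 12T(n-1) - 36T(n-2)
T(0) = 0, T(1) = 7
Characteristic equation: x² - 12x + 36 = 0, which is (x - (6))².
Repeated root r = 6.
General solution: T(n) = (A + Bn)·(6)^n.
From T(0) = 0: A = 0.
From T(1) = 7: (A + B)·(6) = 7 ⇒ B = \frac{7}{6}.
So T(n) = \left(\frac{7 n}{6}\right) \cdot (6)^n.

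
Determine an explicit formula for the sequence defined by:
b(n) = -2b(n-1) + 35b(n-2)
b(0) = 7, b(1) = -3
Characteristic equation: x² + 2x - 35 = 0, which factors as (x - (-7))(x - (5)) = 0.
Roots r₁ = -7, r₂ = 5 (distinct).
General solution: b(n) = A·(-7)^n + B·(5)^n.
From b(0) = 7: A + B = 7.
From b(1) = -3: -7A + 5B = -3.
Solving: A = \frac{19}{6}, B = \frac{23}{6}.
So b(n) = \frac{19 \left(-7\right)^{n}}{6} + \frac{23 \cdot 5^{n}}{6}.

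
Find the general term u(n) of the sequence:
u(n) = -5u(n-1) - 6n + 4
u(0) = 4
First-order linear with linear forcing.
Homogeneous solution: u_h(n) = A·(-5)^n.
Try particular u_p(n) = pn + q. Substituting:
  pn + q = -5(p(n-1) + q) - 6n + 4.
Matching the n-coefficient: p = -5p - 6 ⇒ p = -1.
Matching constants: q = 5p - 5q + 4 ⇒ q = - \frac{1}{6}.
General: u(n) = A·(-5)^n - n - \frac{1}{6}.
Apply u(0) = 4: A - \frac{1}{6} = 4 ⇒ A = \frac{25}{6}.
So u(n) = \frac{25 \left(-5\right)^{n}}{6} - n - \frac{1}{6}.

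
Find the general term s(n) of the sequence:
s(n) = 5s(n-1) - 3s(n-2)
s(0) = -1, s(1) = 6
Characteristic equation: x² - 5x + 3 = 0.
Discriminant Δ = (5)² + 4·(-3) = 13.
Roots r₁,₂ = (5 ± √13)/2, so r₁ = \frac{\sqrt{13}}{2} + \frac{5}{2}, r₂ = \frac{5}{2} - \frac{\sqrt{13}}{2}.
General solution: s(n) = A·r₁^n + B·r₂^n.
From the initial conditions, A + B = -1 and r₁A + r₂B = 6.
Since r₁ - r₂ = √13: A = (6 - (-1)r₂)/√13 = - \frac{1}{2} + \frac{17 \sqrt{13}}{26}, and B = -1 - A = - \frac{17 \sqrt{13}}{26} - \frac{1}{2}.
So s(n) = \left(- \frac{1}{2} + \frac{17 \sqrt{13}}{26}\right)\left(\frac{\sqrt{13}}{2} + \frac{5}{2}\right)^n + \left(- \frac{17 \sqrt{13}}{26} - \frac{1}{2}\right)\left(\frac{5}{2} - \frac{\sqrt{13}}{2}\right)^n.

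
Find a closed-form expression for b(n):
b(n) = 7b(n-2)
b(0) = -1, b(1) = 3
Characteristic equation: x² - 7 = 0.
Discriminant Δ = (0)² + 4·(7) = 28.
Roots r₁,₂ = (0 ± √28)/2, so r₁ = \sqrt{7}, r₂ = - \sqrt{7}.
General solution: b(n) = A·r₁^n + B·r₂^n.
From the initial conditions, A + B = -1 and r₁A + r₂B = 3.
Since r₁ - r₂ = √28: A = (3 - (-1)r₂)/√28 = - \frac{1}{2} + \frac{3 \sqrt{7}}{14}, and B = -1 - A = - \frac{3 \sqrt{7}}{14} - \frac{1}{2}.
So b(n) = \left(- \frac{1}{2} + \frac{3 \sqrt{7}}{14}\right)\left(\sqrt{7}\right)^n + \left(- \frac{3 \sqrt{7}}{14} - \frac{1}{2}\right)\left(- \sqrt{7}\right)^n.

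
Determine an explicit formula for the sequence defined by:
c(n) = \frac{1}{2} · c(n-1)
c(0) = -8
Pure geometric recurrence with ratio \frac{1}{2}.
By induction c(n) = c(0) · (\frac{1}{2})^n = - 8 \cdot 2^{- n}.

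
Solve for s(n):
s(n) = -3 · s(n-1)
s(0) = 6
Pure geometric recurrence with ratio -3.
By induction s(n) = s(0) · (-3)^n = 6 \left(-3\right)^{n}.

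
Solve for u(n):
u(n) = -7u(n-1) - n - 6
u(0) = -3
First-order linear with linear forcing.
Homogeneous solution: u_h(n) = A·(-7)^n.
Try particular u_p(n) = pn + q. Substituting:
  pn + q = -7(p(n-1) + q) - n - 6.
Matching the n-coefficient: p = -7p - 1 ⇒ p = - \frac{1}{8}.
Matching constants: q = 7p - 7q - 6 ⇒ q = - \frac{55}{64}.
General: u(n) = A·(-7)^n - \frac{n}{8} - \frac{55}{64}.
Apply u(0) = -3: A - \frac{55}{64} = -3 ⇒ A = - \frac{137}{64}.
So u(n) = - \frac{137 \left(-7\right)^{n}}{64} - \frac{n}{8} - \frac{55}{64}.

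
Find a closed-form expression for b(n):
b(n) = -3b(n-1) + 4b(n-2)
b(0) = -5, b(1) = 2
Characteristic equation: x² + 3x - 4 = 0, which factors as (x - (1))(x - (-4)) = 0.
Roots r₁ = 1, r₂ = -4 (distinct).
General solution: b(n) = A·(1)^n + B·(-4)^n.
From b(0) = -5: A + B = -5.
From b(1) = 2: A - 4B = 2.
Solving: A = - \frac{18}{5}, B = - \frac{7}{5}.
So b(n) = - \frac{7 \left(-4\right)^{n}}{5} - \frac{18}{5}.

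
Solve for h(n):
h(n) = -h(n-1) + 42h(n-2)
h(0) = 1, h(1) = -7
Characteristic equation: x² + x - 42 = 0, which factors as (x - (-7))(x - (6)) = 0.
Roots r₁ = -7, r₂ = 6 (distinct).
General solution: h(n) = A·(-7)^n + B·(6)^n.
From h(0) = 1: A + B = 1.
From h(1) = -7: -7A + 6B = -7.
Solving: A = 1, B = 0.
So h(n) = \left(-7\right)^{n}.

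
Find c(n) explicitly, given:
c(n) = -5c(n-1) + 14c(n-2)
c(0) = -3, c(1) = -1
Characteristic equation: x² + 5x - 14 = 0, which factors as (x - (2))(x - (-7)) = 0.
Roots r₁ = 2, r₂ = -7 (distinct).
General solution: c(n) = A·(2)^n + B·(-7)^n.
From c(0) = -3: A + B = -3.
From c(1) = -1: 2A - 7B = -1.
Solving: A = - \frac{22}{9}, B = - \frac{5}{9}.
So c(n) = - \frac{5 \left(-7\right)^{n}}{9} - \frac{22 \cdot 2^{n}}{9}.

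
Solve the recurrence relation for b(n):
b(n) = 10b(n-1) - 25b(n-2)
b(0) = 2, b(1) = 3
Characteristic equation: x² - 10x + 25 = 0, which is (x - (5))².
Repeated root r = 5.
General solution: b(n) = (A + Bn)·(5)^n.
From b(0) = 2: A = 2.
From b(1) = 3: (A + B)·(5) = 3 ⇒ B = - \frac{7}{5}.
So b(n) = \left(2 - \frac{7 n}{5}\right) \cdot (5)^n.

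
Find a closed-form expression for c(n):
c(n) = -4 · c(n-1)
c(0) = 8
Pure geometric recurrence with ratio -4.
By induction c(n) = c(0) · (-4)^n = 8 \left(-4\right)^{n}.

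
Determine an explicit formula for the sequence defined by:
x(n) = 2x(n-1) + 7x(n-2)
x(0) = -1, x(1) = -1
Characteristic equation: x² - 2x - 7 = 0.
Discriminant Δ = (2)² + 4·(7) = 32.
Roots r₁,₂ = (2 ± √32)/2, so r₁ = 1 + 2 \sqrt{2}, r₂ = 1 - 2 \sqrt{2}.
General solution: x(n) = A·r₁^n + B·r₂^n.
From the initial conditions, A + B = -1 and r₁A + r₂B = -1.
Since r₁ - r₂ = √32: A = (-1 - (-1)r₂)/√32 = - \frac{1}{2}, and B = -1 - A = - \frac{1}{2}.
So x(n) = \left(- \frac{1}{2}\right)\left(1 + 2 \sqrt{2}\right)^n + \left(- \frac{1}{2}\right)\left(1 - 2 \sqrt{2}\right)^n.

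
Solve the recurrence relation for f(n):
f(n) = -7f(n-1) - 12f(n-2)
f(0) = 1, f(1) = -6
Characteristic equation: x² + 7x + 12 = 0, which factors as (x - (-4))(x - (-3)) = 0.
Roots r₁ = -4, r₂ = -3 (distinct).
General solution: f(n) = A·(-4)^n + B·(-3)^n.
From f(0) = 1: A + B = 1.
From f(1) = -6: -4A - 3B = -6.
Solving: A = 3, B = -2.
So f(n) = - 2 \left(-3\right)^{n} + 3 \left(-4\right)^{n}.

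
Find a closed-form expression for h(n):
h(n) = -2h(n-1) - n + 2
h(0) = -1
First-order linear with linear forcing.
Homogeneous solution: h_h(n) = A·(-2)^n.
Try particular h_p(n) = pn + q. Substituting:
  pn + q = -2(p(n-1) + q) - n + 2.
Matching the n-coefficient: p = -2p - 1 ⇒ p = - \frac{1}{3}.
Matching constants: q = 2p - 2q + 2 ⇒ q = \frac{4}{9}.
General: h(n) = A·(-2)^n - \frac{n}{3} + \frac{4}{9}.
Apply h(0) = -1: A + \frac{4}{9} = -1 ⇒ A = - \frac{13}{9}.
So h(n) = - \frac{13 \left(-2\right)^{n}}{9} - \frac{n}{3} + \frac{4}{9}.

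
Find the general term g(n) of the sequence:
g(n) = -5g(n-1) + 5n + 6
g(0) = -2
First-order linear with linear forcing.
Homogeneous solution: g_h(n) = A·(-5)^n.
Try particular g_p(n) = pn + q. Substituting:
  pn + q = -5(p(n-1) + q) + 5n + 6.
Matching the n-coefficient: p = -5p + 5 ⇒ p = \frac{5}{6}.
Matching constants: q = 5p - 5q + 6 ⇒ q = \frac{61}{36}.
General: g(n) = A·(-5)^n + \frac{5 n}{6} + \frac{61}{36}.
Apply g(0) = -2: A + \frac{61}{36} = -2 ⇒ A = - \frac{133}{36}.
So g(n) = - \frac{133 \left(-5\right)^{n}}{36} + \frac{5 n}{6} + \frac{61}{36}.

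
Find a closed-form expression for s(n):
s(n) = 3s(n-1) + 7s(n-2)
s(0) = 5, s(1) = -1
Characteristic equation: x² - 3x - 7 = 0.
Discriminant Δ = (3)² + 4·(7) = 37.
Roots r₁,₂ = (3 ± √37)/2, so r₁ = \frac{3}{2} + \frac{\sqrt{37}}{2}, r₂ = \frac{3}{2} - \frac{\sqrt{37}}{2}.
General solution: s(n) = A·r₁^n + B·r₂^n.
From the initial conditions, A + B = 5 and r₁A + r₂B = -1.
Since r₁ - r₂ = √37: A = (-1 - (5)r₂)/√37 = \frac{5}{2} - \frac{17 \sqrt{37}}{74}, and B = 5 - A = \frac{17 \sqrt{37}}{74} + \frac{5}{2}.
So s(n) = \left(\frac{5}{2} - \frac{17 \sqrt{37}}{74}\right)\left(\frac{3}{2} + \frac{\sqrt{37}}{2}\right)^n + \left(\frac{17 \sqrt{37}}{74} + \frac{5}{2}\right)\left(\frac{3}{2} - \frac{\sqrt{37}}{2}\right)^n.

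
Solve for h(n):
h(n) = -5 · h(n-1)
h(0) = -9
Pure geometric recurrence with ratio -5.
By induction h(n) = h(0) · (-5)^n = - 9 \left(-5\right)^{n}.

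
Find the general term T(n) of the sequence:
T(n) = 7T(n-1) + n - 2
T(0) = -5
First-order linear with linear forcing.
Homogeneous solution: T_h(n) = A·(7)^n.
Try particular T_p(n) = pn + q. Substituting:
  pn + q = 7(p(n-1) + q) + n - 2.
Matching the n-coefficient: p = 7p + 1 ⇒ p = - \frac{1}{6}.
Matching constants: q = -7p + 7q - 2 ⇒ q = \frac{5}{36}.
General: T(n) = A·(7)^n - \frac{n}{6} + \frac{5}{36}.
Apply T(0) = -5: A + \frac{5}{36} = -5 ⇒ A = - \frac{185}{36}.
So T(n) = - \frac{185 \cdot 7^{n}}{36} - \frac{n}{6} + \frac{5}{36}.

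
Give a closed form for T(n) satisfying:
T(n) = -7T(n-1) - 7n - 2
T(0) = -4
First-order linear with linear forcing.
Homogeneous solution: T_h(n) = A·(-7)^n.
Try particular T_p(n) = pn + q. Substituting:
  pn + q = -7(p(n-1) + q) - 7n - 2.
Matching the n-coefficient: p = -7p - 7 ⇒ p = - \frac{7}{8}.
Matching constants: q = 7p - 7q - 2 ⇒ q = - \frac{65}{64}.
General: T(n) = A·(-7)^n - \frac{7 n}{8} - \frac{65}{64}.
Apply T(0) = -4: A - \frac{65}{64} = -4 ⇒ A = - \frac{191}{64}.
So T(n) = - \frac{191 \left(-7\right)^{n}}{64} - \frac{7 n}{8} - \frac{65}{64}.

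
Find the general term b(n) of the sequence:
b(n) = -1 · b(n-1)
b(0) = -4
Pure geometric recurrence with ratio -1.
By induction b(n) = b(0) · (-1)^n = - 4 \left(-1\right)^{n}.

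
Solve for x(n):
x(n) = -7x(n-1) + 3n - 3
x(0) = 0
First-order linear with linear forcing.
Homogeneous solution: x_h(n) = A·(-7)^n.
Try particular x_p(n) = pn + q. Substituting:
  pn + q = -7(p(n-1) + q) + 3n - 3.
Matching the n-coefficient: p = -7p + 3 ⇒ p = \frac{3}{8}.
Matching constants: q = 7p - 7q - 3 ⇒ q = - \frac{3}{64}.
General: x(n) = A·(-7)^n + \frac{3 n}{8} - \frac{3}{64}.
Apply x(0) = 0: A - \frac{3}{64} = 0 ⇒ A = \frac{3}{64}.
So x(n) = \frac{3 \left(-7\right)^{n}}{64} + \frac{3 n}{8} - \frac{3}{64}.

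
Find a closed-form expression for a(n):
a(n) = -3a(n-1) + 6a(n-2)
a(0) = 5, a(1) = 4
Characteristic equation: x² + 3x - 6 = 0.
Discriminant Δ = (-3)² + 4·(6) = 33.
Roots r₁,₂ = (-3 ± √33)/2, so r₁ = - \frac{3}{2} + \frac{\sqrt{33}}{2}, r₂ = - \frac{\sqrt{33}}{2} - \frac{3}{2}.
General solution: a(n) = A·r₁^n + B·r₂^n.
From the initial conditions, A + B = 5 and r₁A + r₂B = 4.
Since r₁ - r₂ = √33: A = (4 - (5)r₂)/√33 = \frac{23 \sqrt{33}}{66} + \frac{5}{2}, and B = 5 - A = \frac{5}{2} - \frac{23 \sqrt{33}}{66}.
So a(n) = \left(\frac{23 \sqrt{33}}{66} + \frac{5}{2}\right)\left(- \frac{3}{2} + \frac{\sqrt{33}}{2}\right)^n + \left(\frac{5}{2} - \frac{23 \sqrt{33}}{66}\right)\left(- \frac{\sqrt{33}}{2} - \frac{3}{2}\right)^n.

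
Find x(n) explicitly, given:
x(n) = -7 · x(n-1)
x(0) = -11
Pure geometric recurrence with ratio -7.
By induction x(n) = x(0) · (-7)^n = - 11 \left(-7\right)^{n}.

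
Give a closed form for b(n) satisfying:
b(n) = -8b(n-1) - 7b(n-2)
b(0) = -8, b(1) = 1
Characteristic equation: x² + 8x + 7 = 0, which factors as (x - (-7))(x - (-1)) = 0.
Roots r₁ = -7, r₂ = -1 (distinct).
General solution: b(n) = A·(-7)^n + B·(-1)^n.
From b(0) = -8: A + B = -8.
From b(1) = 1: -7A - B = 1.
Solving: A = \frac{7}{6}, B = - \frac{55}{6}.
So b(n) = - \frac{55 \left(-1\right)^{n}}{6} + \frac{7 \left(-7\right)^{n}}{6}.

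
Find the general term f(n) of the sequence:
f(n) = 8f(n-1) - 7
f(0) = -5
First-order linear non-homogeneous.
Homogeneous solution: f_h(n) = A·(8)^n.
Try constant particular solution f_p = K: K = 8K - 7 ⇒ K = 1.
General: f(n) = A·(8)^n + 1.
Apply f(0) = -5: A + 1 = -5 ⇒ A = -6.
So f(n) = 1 - 6 \cdot 8^{n}.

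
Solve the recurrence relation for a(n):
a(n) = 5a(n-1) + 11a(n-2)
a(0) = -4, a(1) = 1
Characteristic equation: x² - 5x - 11 = 0.
Discriminant Δ = (5)² + 4·(11) = 69.
Roots r₁,₂ = (5 ± √69)/2, so r₁ = \frac{5}{2} + \frac{\sqrt{69}}{2}, r₂ = \frac{5}{2} - \frac{\sqrt{69}}{2}.
General solution: a(n) = A·r₁^n + B·r₂^n.
From the initial conditions, A + B = -4 and r₁A + r₂B = 1.
Since r₁ - r₂ = √69: A = (1 - (-4)r₂)/√69 = -2 + \frac{11 \sqrt{69}}{69}, and B = -4 - A = -2 - \frac{11 \sqrt{69}}{69}.
So a(n) = \left(-2 + \frac{11 \sqrt{69}}{69}\right)\left(\frac{5}{2} + \frac{\sqrt{69}}{2}\right)^n + \left(-2 - \frac{11 \sqrt{69}}{69}\right)\left(\frac{5}{2} - \frac{\sqrt{69}}{2}\right)^n.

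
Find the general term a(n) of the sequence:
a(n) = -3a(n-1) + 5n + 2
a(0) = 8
First-order linear with linear forcing.
Homogeneous solution: a_h(n) = A·(-3)^n.
Try particular a_p(n) = pn + q. Substituting:
  pn + q = -3(p(n-1) + q) + 5n + 2.
Matching the n-coefficient: p = -3p + 5 ⇒ p = \frac{5}{4}.
Matching constants: q = 3p - 3q + 2 ⇒ q = \frac{23}{16}.
General: a(n) = A·(-3)^n + \frac{5 n}{4} + \frac{23}{16}.
Apply a(0) = 8: A + \frac{23}{16} = 8 ⇒ A = \frac{105}{16}.
So a(n) = \frac{105 \left(-3\right)^{n}}{16} + \frac{5 n}{4} + \frac{23}{16}.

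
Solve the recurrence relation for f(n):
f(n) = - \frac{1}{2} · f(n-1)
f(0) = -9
Pure geometric recurrence with ratio - \frac{1}{2}.
By induction f(n) = f(0) · (- \frac{1}{2})^n = - 9 \left(- \frac{1}{2}\right)^{n}.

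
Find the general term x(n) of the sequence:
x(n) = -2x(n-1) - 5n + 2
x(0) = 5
First-order linear with linear forcing.
Homogeneous solution: x_h(n) = A·(-2)^n.
Try particular x_p(n) = pn + q. Substituting:
  pn + q = -2(p(n-1) + q) - 5n + 2.
Matching the n-coefficient: p = -2p - 5 ⇒ p = - \frac{5}{3}.
Matching constants: q = 2p - 2q + 2 ⇒ q = - \frac{4}{9}.
General: x(n) = A·(-2)^n - \frac{5 n}{3} - \frac{4}{9}.
Apply x(0) = 5: A - \frac{4}{9} = 5 ⇒ A = \frac{49}{9}.
So x(n) = \frac{49 \left(-2\right)^{n}}{9} - \frac{5 n}{3} - \frac{4}{9}.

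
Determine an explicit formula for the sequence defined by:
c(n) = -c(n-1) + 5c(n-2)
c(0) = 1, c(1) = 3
Characteristic equation: x² + x - 5 = 0.
Discriminant Δ = (-1)² + 4·(5) = 21.
Roots r₁,₂ = (-1 ± √21)/2, so r₁ = - \frac{1}{2} + \frac{\sqrt{21}}{2}, r₂ = - \frac{\sqrt{21}}{2} - \frac{1}{2}.
General solution: c(n) = A·r₁^n + B·r₂^n.
From the initial conditions, A + B = 1 and r₁A + r₂B = 3.
Since r₁ - r₂ = √21: A = (3 - (1)r₂)/√21 = \frac{1}{2} + \frac{\sqrt{21}}{6}, and B = 1 - A = \frac{1}{2} - \frac{\sqrt{21}}{6}.
So c(n) = \left(\frac{1}{2} + \frac{\sqrt{21}}{6}\right)\left(- \frac{1}{2} + \frac{\sqrt{21}}{2}\right)^n + \left(\frac{1}{2} - \frac{\sqrt{21}}{6}\right)\left(- \frac{\sqrt{21}}{2} - \frac{1}{2}\right)^n.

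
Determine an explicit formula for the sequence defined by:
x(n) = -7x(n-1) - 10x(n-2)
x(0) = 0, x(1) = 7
Characteristic equation: x² + 7x + 10 = 0, which factors as (x - (-5))(x - (-2)) = 0.
Roots r₁ = -5, r₂ = -2 (distinct).
General solution: x(n) = A·(-5)^n + B·(-2)^n.
From x(0) = 0: A + B = 0.
From x(1) = 7: -5A - 2B = 7.
Solving: A = - \frac{7}{3}, B = \frac{7}{3}.
So x(n) = \frac{7 \left(-2\right)^{n}}{3} - \frac{7 \left(-5\right)^{n}}{3}.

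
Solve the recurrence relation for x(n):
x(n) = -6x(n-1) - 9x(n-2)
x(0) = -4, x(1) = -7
Characteristic equation: x² + 6x + 9 = 0, which is (x - (-3))².
Repeated root r = -3.
General solution: x(n) = (A + Bn)·(-3)^n.
From x(0) = -4: A = -4.
From x(1) = -7: (A + B)·(-3) = -7 ⇒ B = \frac{19}{3}.
So x(n) = \left(\frac{19 n}{3} - 4\right) \cdot (-3)^n.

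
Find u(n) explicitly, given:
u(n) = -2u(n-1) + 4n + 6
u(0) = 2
First-order linear with linear forcing.
Homogeneous solution: u_h(n) = A·(-2)^n.
Try particular u_p(n) = pn + q. Substituting:
  pn + q = -2(p(n-1) + q) + 4n + 6.
Matching the n-coefficient: p = -2p + 4 ⇒ p = \frac{4}{3}.
Matching constants: q = 2p - 2q + 6 ⇒ q = \frac{26}{9}.
General: u(n) = A·(-2)^n + \frac{4 n}{3} + \frac{26}{9}.
Apply u(0) = 2: A + \frac{26}{9} = 2 ⇒ A = - \frac{8}{9}.
So u(n) = - \frac{8 \left(-2\right)^{n}}{9} + \frac{4 n}{3} + \frac{26}{9}.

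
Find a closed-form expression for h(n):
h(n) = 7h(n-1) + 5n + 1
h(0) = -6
First-order linear with linear forcing.
Homogeneous solution: h_h(n) = A·(7)^n.
Try particular h_p(n) = pn + q. Substituting:
  pn + q = 7(p(n-1) + q) + 5n + 1.
Matching the n-coefficient: p = 7p + 5 ⇒ p = - \frac{5}{6}.
Matching constants: q = -7p + 7q + 1 ⇒ q = - \frac{41}{36}.
General: h(n) = A·(7)^n - \frac{5 n}{6} - \frac{41}{36}.
Apply h(0) = -6: A - \frac{41}{36} = -6 ⇒ A = - \frac{175}{36}.
So h(n) = - \frac{175 \cdot 7^{n}}{36} - \frac{5 n}{6} - \frac{41}{36}.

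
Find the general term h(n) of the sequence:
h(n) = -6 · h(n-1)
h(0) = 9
Pure geometric recurrence with ratio -6.
By induction h(n) = h(0) · (-6)^n = 9 \left(-6\right)^{n}.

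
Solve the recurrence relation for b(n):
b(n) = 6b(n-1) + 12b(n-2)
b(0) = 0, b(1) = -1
Characteristic equation: x² - 6x - 12 = 0.
Discriminant Δ = (6)² + 4·(12) = 84.
Roots r₁,₂ = (6 ± √84)/2, so r₁ = 3 + \sqrt{21}, r₂ = 3 - \sqrt{21}.
General solution: b(n) = A·r₁^n + B·r₂^n.
From the initial conditions, A + B = 0 and r₁A + r₂B = -1.
Since r₁ - r₂ = √84: A = (-1 - (0)r₂)/√84 = - \frac{\sqrt{21}}{42}, and B = 0 - A = \frac{\sqrt{21}}{42}.
So b(n) = \left(- \frac{\sqrt{21}}{42}\right)\left(3 + \sqrt{21}\right)^n + \left(\frac{\sqrt{21}}{42}\right)\left(3 - \sqrt{21}\right)^n.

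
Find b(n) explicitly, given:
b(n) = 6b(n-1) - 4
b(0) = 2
First-order linear non-homogeneous.
Homogeneous solution: b_h(n) = A·(6)^n.
Try constant particular solution b_p = K: K = 6K - 4 ⇒ K = \frac{4}{5}.
General: b(n) = A·(6)^n + \frac{4}{5}.
Apply b(0) = 2: A + \frac{4}{5} = 2 ⇒ A = \frac{6}{5}.
So b(n) = \frac{6 \cdot 6^{n}}{5} + \frac{4}{5}.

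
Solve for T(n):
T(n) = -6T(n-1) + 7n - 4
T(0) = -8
First-order linear with linear forcing.
Homogeneous solution: T_h(n) = A·(-6)^n.
Try particular T_p(n) = pn + q. Substituting:
  pn + q = -6(p(n-1) + q) + 7n - 4.
Matching the n-coefficient: p = -6p + 7 ⇒ p = 1.
Matching constants: q = 6p - 6q - 4 ⇒ q = \frac{2}{7}.
General: T(n) = A·(-6)^n + n + \frac{2}{7}.
Apply T(0) = -8: A + \frac{2}{7} = -8 ⇒ A = - \frac{58}{7}.
So T(n) = - \frac{58 \left(-6\right)^{n}}{7} + n + \frac{2}{7}.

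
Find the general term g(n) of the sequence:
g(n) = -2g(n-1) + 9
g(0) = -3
First-order linear non-homogeneous.
Homogeneous solution: g_h(n) = A·(-2)^n.
Try constant particular solution g_p = K: K = -2K + 9 ⇒ K = 3.
General: g(n) = A·(-2)^n + 3.
Apply g(0) = -3: A + 3 = -3 ⇒ A = -6.
So g(n) = 3 - 6 \left(-2\right)^{n}.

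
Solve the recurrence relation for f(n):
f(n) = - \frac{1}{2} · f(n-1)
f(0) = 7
Pure geometric recurrence with ratio - \frac{1}{2}.
By induction f(n) = f(0) · (- \frac{1}{2})^n = 7 \left(- \frac{1}{2}\right)^{n}.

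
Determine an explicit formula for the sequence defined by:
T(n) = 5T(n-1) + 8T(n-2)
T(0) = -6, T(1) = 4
Characteristic equation: x² - 5x - 8 = 0.
Discriminant Δ = (5)² + 4·(8) = 57.
Roots r₁,₂ = (5 ± √57)/2, so r₁ = \frac{5}{2} + \frac{\sqrt{57}}{2}, r₂ = \frac{5}{2} - \frac{\sqrt{57}}{2}.
General solution: T(n) = A·r₁^n + B·r₂^n.
From the initial conditions, A + B = -6 and r₁A + r₂B = 4.
Since r₁ - r₂ = √57: A = (4 - (-6)r₂)/√57 = -3 + \frac{\sqrt{57}}{3}, and B = -6 - A = -3 - \frac{\sqrt{57}}{3}.
So T(n) = \left(-3 + \frac{\sqrt{57}}{3}\right)\left(\frac{5}{2} + \frac{\sqrt{57}}{2}\right)^n + \left(-3 - \frac{\sqrt{57}}{3}\right)\left(\frac{5}{2} - \frac{\sqrt{57}}{2}\right)^n.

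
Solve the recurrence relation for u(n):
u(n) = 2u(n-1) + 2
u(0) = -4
First-order linear non-homogeneous.
Homogeneous solution: u_h(n) = A·(2)^n.
Try constant particular solution u_p = K: K = 2K + 2 ⇒ K = -2.
General: u(n) = A·(2)^n - 2.
Apply u(0) = -4: A - 2 = -4 ⇒ A = -2.
So u(n) = - 2 \cdot 2^{n} - 2.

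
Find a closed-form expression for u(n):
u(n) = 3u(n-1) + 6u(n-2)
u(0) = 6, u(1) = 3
Characteristic equation: x² - 3x - 6 = 0.
Discriminant Δ = (3)² + 4·(6) = 33.
Roots r₁,₂ = (3 ± √33)/2, so r₁ = \frac{3}{2} + \frac{\sqrt{33}}{2}, r₂ = \frac{3}{2} - \frac{\sqrt{33}}{2}.
General solution: u(n) = A·r₁^n + B·r₂^n.
From the initial conditions, A + B = 6 and r₁A + r₂B = 3.
Since r₁ - r₂ = √33: A = (3 - (6)r₂)/√33 = 3 - \frac{2 \sqrt{33}}{11}, and B = 6 - A = \frac{2 \sqrt{33}}{11} + 3.
So u(n) = \left(3 - \frac{2 \sqrt{33}}{11}\right)\left(\frac{3}{2} + \frac{\sqrt{33}}{2}\right)^n + \left(\frac{2 \sqrt{33}}{11} + 3\right)\left(\frac{3}{2} - \frac{\sqrt{33}}{2}\right)^n.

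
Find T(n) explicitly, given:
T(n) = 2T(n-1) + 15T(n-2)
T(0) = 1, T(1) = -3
Characteristic equation: x² - 2x - 15 = 0, which factors as (x - (-3))(x - (5)) = 0.
Roots r₁ = -3, r₂ = 5 (distinct).
General solution: T(n) = A·(-3)^n + B·(5)^n.
From T(0) = 1: A + B = 1.
From T(1) = -3: -3A + 5B = -3.
Solving: A = 1, B = 0.
So T(n) = \left(-3\right)^{n}.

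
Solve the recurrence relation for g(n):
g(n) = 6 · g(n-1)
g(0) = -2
Pure geometric recurrence with ratio 6.
By induction g(n) = g(0) · (6)^n = - 2 \cdot 6^{n}.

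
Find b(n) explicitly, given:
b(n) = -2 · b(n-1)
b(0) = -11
Pure geometric recurrence with ratio -2.
By induction b(n) = b(0) · (-2)^n = - 11 \left(-2\right)^{n}.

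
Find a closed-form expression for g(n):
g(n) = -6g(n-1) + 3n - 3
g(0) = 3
First-order linear with linear forcing.
Homogeneous solution: g_h(n) = A·(-6)^n.
Try particular g_p(n) = pn + q. Substituting:
  pn + q = -6(p(n-1) + q) + 3n - 3.
Matching the n-coefficient: p = -6p + 3 ⇒ p = \frac{3}{7}.
Matching constants: q = 6p - 6q - 3 ⇒ q = - \frac{3}{49}.
General: g(n) = A·(-6)^n + \frac{3 n}{7} - \frac{3}{49}.
Apply g(0) = 3: A - \frac{3}{49} = 3 ⇒ A = \frac{150}{49}.
So g(n) = \frac{150 \left(-6\right)^{n}}{49} + \frac{3 n}{7} - \frac{3}{49}.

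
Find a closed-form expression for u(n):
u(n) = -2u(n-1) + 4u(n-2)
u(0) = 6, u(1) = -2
Characteristic equation: x² + 2x - 4 = 0.
Discriminant Δ = (-2)² + 4·(4) = 20.
Roots r₁,₂ = (-2 ± √20)/2, so r₁ = -1 + \sqrt{5}, r₂ = - \sqrt{5} - 1.
General solution: u(n) = A·r₁^n + B·r₂^n.
From the initial conditions, A + B = 6 and r₁A + r₂B = -2.
Since r₁ - r₂ = √20: A = (-2 - (6)r₂)/√20 = \frac{2 \sqrt{5}}{5} + 3, and B = 6 - A = 3 - \frac{2 \sqrt{5}}{5}.
So u(n) = \left(\frac{2 \sqrt{5}}{5} + 3\right)\left(-1 + \sqrt{5}\right)^n + \left(3 - \frac{2 \sqrt{5}}{5}\right)\left(- \sqrt{5} - 1\right)^n.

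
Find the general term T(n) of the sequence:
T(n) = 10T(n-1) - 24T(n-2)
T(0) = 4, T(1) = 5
Characteristic equation: x² - 10x + 24 = 0, which factors as (x - (6))(x - (4)) = 0.
Roots r₁ = 6, r₂ = 4 (distinct).
General solution: T(n) = A·(6)^n + B·(4)^n.
From T(0) = 4: A + B = 4.
From T(1) = 5: 6A + 4B = 5.
Solving: A = - \frac{11}{2}, B = \frac{19}{2}.
So T(n) = \frac{19 \cdot 4^{n}}{2} - \frac{11 \cdot 6^{n}}{2}.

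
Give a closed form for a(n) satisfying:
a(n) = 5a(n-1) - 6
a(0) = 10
First-order linear non-homogeneous.
Homogeneous solution: a_h(n) = A·(5)^n.
Try constant particular solution a_p = K: K = 5K - 6 ⇒ K = \frac{3}{2}.
General: a(n) = A·(5)^n + \frac{3}{2}.
Apply a(0) = 10: A + \frac{3}{2} = 10 ⇒ A = \frac{17}{2}.
So a(n) = \frac{17 \cdot 5^{n}}{2} + \frac{3}{2}.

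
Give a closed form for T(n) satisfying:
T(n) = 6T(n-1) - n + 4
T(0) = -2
First-order linear with linear forcing.
Homogeneous solution: T_h(n) = A·(6)^n.
Try particular T_p(n) = pn + q. Substituting:
  pn + q = 6(p(n-1) + q) - n + 4.
Matching the n-coefficient: p = 6p - 1 ⇒ p = \frac{1}{5}.
Matching constants: q = -6p + 6q + 4 ⇒ q = - \frac{14}{25}.
General: T(n) = A·(6)^n + \frac{n}{5} - \frac{14}{25}.
Apply T(0) = -2: A - \frac{14}{25} = -2 ⇒ A = - \frac{36}{25}.
So T(n) = - \frac{36 \cdot 6^{n}}{25} + \frac{n}{5} - \frac{14}{25}.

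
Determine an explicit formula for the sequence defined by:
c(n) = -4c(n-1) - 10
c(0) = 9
First-order linear non-homogeneous.
Homogeneous solution: c_h(n) = A·(-4)^n.
Try constant particular solution c_p = K: K = -4K - 10 ⇒ K = -2.
General: c(n) = A·(-4)^n - 2.
Apply c(0) = 9: A - 2 = 9 ⇒ A = 11.
So c(n) = 11 \left(-4\right)^{n} - 2.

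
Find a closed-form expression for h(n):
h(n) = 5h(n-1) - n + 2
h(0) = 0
First-order linear with linear forcing.
Homogeneous solution: h_h(n) = A·(5)^n.
Try particular h_p(n) = pn + q. Substituting:
  pn + q = 5(p(n-1) + q) - n + 2.
Matching the n-coefficient: p = 5p - 1 ⇒ p = \frac{1}{4}.
Matching constants: q = -5p + 5q + 2 ⇒ q = - \frac{3}{16}.
General: h(n) = A·(5)^n + \frac{n}{4} - \frac{3}{16}.
Apply h(0) = 0: A - \frac{3}{16} = 0 ⇒ A = \frac{3}{16}.
So h(n) = \frac{3 \cdot 5^{n}}{16} + \frac{n}{4} - \frac{3}{16}.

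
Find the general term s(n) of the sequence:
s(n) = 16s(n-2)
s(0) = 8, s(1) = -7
Characteristic equation: x² - 16 = 0, which factors as (x - (-4))(x - (4)) = 0.
Roots r₁ = -4, r₂ = 4 (distinct).
General solution: s(n) = A·(-4)^n + B·(4)^n.
From s(0) = 8: A + B = 8.
From s(1) = -7: -4A + 4B = -7.
Solving: A = \frac{39}{8}, B = \frac{25}{8}.
So s(n) = \frac{39 \left(-4\right)^{n}}{8} + \frac{25 \cdot 4^{n}}{8}.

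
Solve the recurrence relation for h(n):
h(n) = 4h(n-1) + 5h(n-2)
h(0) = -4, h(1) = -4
Characteristic equation: x² - 4x - 5 = 0, which factors as (x - (5))(x - (-1)) = 0.
Roots r₁ = 5, r₂ = -1 (distinct).
General solution: h(n) = A·(5)^n + B·(-1)^n.
From h(0) = -4: A + B = -4.
From h(1) = -4: 5A - B = -4.
Solving: A = - \frac{4}{3}, B = - \frac{8}{3}.
So h(n) = - \frac{8 \left(-1\right)^{n}}{3} - \frac{4 \cdot 5^{n}}{3}.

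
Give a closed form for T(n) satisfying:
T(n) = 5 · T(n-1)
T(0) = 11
Pure geometric recurrence with ratio 5.
By induction T(n) = T(0) · (5)^n = 11 \cdot 5^{n}.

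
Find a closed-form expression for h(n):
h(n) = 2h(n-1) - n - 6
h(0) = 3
First-order linear with linear forcing.
Homogeneous solution: h_h(n) = A·(2)^n.
Try particular h_p(n) = pn + q. Substituting:
  pn + q = 2(p(n-1) + q) - n - 6.
Matching the n-coefficient: p = 2p - 1 ⇒ p = 1.
Matching constants: q = -2p + 2q - 6 ⇒ q = 8.
General: h(n) = A·(2)^n + n + 8.
Apply h(0) = 3: A + 8 = 3 ⇒ A = -5.
So h(n) = - 5 \cdot 2^{n} + n + 8.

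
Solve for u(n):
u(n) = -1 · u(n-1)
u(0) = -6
Pure geometric recurrence with ratio -1.
By induction u(n) = u(0) · (-1)^n = - 6 \left(-1\right)^{n}.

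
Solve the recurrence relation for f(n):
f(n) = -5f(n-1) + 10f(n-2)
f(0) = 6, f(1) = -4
Characteristic equation: x² + 5x - 10 = 0.
Discriminant Δ = (-5)² + 4·(10) = 65.
Roots r₁,₂ = (-5 ± √65)/2, so r₁ = - \frac{5}{2} + \frac{\sqrt{65}}{2}, r₂ = - \frac{\sqrt{65}}{2} - \frac{5}{2}.
General solution: f(n) = A·r₁^n + B·r₂^n.
From the initial conditions, A + B = 6 and r₁A + r₂B = -4.
Since r₁ - r₂ = √65: A = (-4 - (6)r₂)/√65 = \frac{11 \sqrt{65}}{65} + 3, and B = 6 - A = 3 - \frac{11 \sqrt{65}}{65}.
So f(n) = \left(\frac{11 \sqrt{65}}{65} + 3\right)\left(- \frac{5}{2} + \frac{\sqrt{65}}{2}\right)^n + \left(3 - \frac{11 \sqrt{65}}{65}\right)\left(- \frac{\sqrt{65}}{2} - \frac{5}{2}\right)^n.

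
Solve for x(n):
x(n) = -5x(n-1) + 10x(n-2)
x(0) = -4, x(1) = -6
Characteristic equation: x² + 5x - 10 = 0.
Discriminant Δ = (-5)² + 4·(10) = 65.
Roots r₁,₂ = (-5 ± √65)/2, so r₁ = - \frac{5}{2} + \frac{\sqrt{65}}{2}, r₂ = - \frac{\sqrt{65}}{2} - \frac{5}{2}.
General solution: x(n) = A·r₁^n + B·r₂^n.
From the initial conditions, A + B = -4 and r₁A + r₂B = -6.
Since r₁ - r₂ = √65: A = (-6 - (-4)r₂)/√65 = -2 - \frac{16 \sqrt{65}}{65}, and B = -4 - A = -2 + \frac{16 \sqrt{65}}{65}.
So x(n) = \left(-2 - \frac{16 \sqrt{65}}{65}\right)\left(- \frac{5}{2} + \frac{\sqrt{65}}{2}\right)^n + \left(-2 + \frac{16 \sqrt{65}}{65}\right)\left(- \frac{\sqrt{65}}{2} - \frac{5}{2}\right)^n.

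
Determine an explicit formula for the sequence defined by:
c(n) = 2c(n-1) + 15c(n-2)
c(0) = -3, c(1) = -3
Characteristic equation: x² - 2x - 15 = 0, which factors as (x - (5))(x - (-3)) = 0.
Roots r₁ = 5, r₂ = -3 (distinct).
General solution: c(n) = A·(5)^n + B·(-3)^n.
From c(0) = -3: A + B = -3.
From c(1) = -3: 5A - 3B = -3.
Solving: A = - \frac{3}{2}, B = - \frac{3}{2}.
So c(n) = - \frac{3 \left(-3\right)^{n}}{2} - \frac{3 \cdot 5^{n}}{2}.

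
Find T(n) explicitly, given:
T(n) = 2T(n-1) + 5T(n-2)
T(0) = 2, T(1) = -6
Characteristic equation: x² - 2x - 5 = 0.
Discriminant Δ = (2)² + 4·(5) = 24.
Roots r₁,₂ = (2 ± √24)/2, so r₁ = 1 + \sqrt{6}, r₂ = 1 - \sqrt{6}.
General solution: T(n) = A·r₁^n + B·r₂^n.
From the initial conditions, A + B = 2 and r₁A + r₂B = -6.
Since r₁ - r₂ = √24: A = (-6 - (2)r₂)/√24 = 1 - \frac{2 \sqrt{6}}{3}, and B = 2 - A = 1 + \frac{2 \sqrt{6}}{3}.
So T(n) = \left(1 - \frac{2 \sqrt{6}}{3}\right)\left(1 + \sqrt{6}\right)^n + \left(1 + \frac{2 \sqrt{6}}{3}\right)\left(1 - \sqrt{6}\right)^n.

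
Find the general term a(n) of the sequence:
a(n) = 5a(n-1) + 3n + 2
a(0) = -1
First-order linear with linear forcing.
Homogeneous solution: a_h(n) = A·(5)^n.
Try particular a_p(n) = pn + q. Substituting:
  pn + q = 5(p(n-1) + q) + 3n + 2.
Matching the n-coefficient: p = 5p + 3 ⇒ p = - \frac{3}{4}.
Matching constants: q = -5p + 5q + 2 ⇒ q = - \frac{23}{16}.
General: a(n) = A·(5)^n - \frac{3 n}{4} - \frac{23}{16}.
Apply a(0) = -1: A - \frac{23}{16} = -1 ⇒ A = \frac{7}{16}.
So a(n) = \frac{7 \cdot 5^{n}}{16} - \frac{3 n}{4} - \frac{23}{16}.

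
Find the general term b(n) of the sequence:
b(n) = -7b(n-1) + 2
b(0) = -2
First-order linear non-homogeneous.
Homogeneous solution: b_h(n) = A·(-7)^n.
Try constant particular solution b_p = K: K = -7K + 2 ⇒ K = \frac{1}{4}.
General: b(n) = A·(-7)^n + \frac{1}{4}.
Apply b(0) = -2: A + \frac{1}{4} = -2 ⇒ A = - \frac{9}{4}.
So b(n) = \frac{1}{4} - \frac{9 \left(-7\right)^{n}}{4}.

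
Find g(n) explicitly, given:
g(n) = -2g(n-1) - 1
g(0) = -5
First-order linear non-homogeneous.
Homogeneous solution: g_h(n) = A·(-2)^n.
Try constant particular solution g_p = K: K = -2K - 1 ⇒ K = - \frac{1}{3}.
General: g(n) = A·(-2)^n - \frac{1}{3}.
Apply g(0) = -5: A - \frac{1}{3} = -5 ⇒ A = - \frac{14}{3}.
So g(n) = - \frac{14 \left(-2\right)^{n}}{3} - \frac{1}{3}.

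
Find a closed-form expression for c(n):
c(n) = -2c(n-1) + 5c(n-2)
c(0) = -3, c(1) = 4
Characteristic equation: x² + 2x - 5 = 0.
Discriminant Δ = (-2)² + 4·(5) = 24.
Roots r₁,₂ = (-2 ± √24)/2, so r₁ = -1 + \sqrt{6}, r₂ = - \sqrt{6} - 1.
General solution: c(n) = A·r₁^n + B·r₂^n.
From the initial conditions, A + B = -3 and r₁A + r₂B = 4.
Since r₁ - r₂ = √24: A = (4 - (-3)r₂)/√24 = - \frac{3}{2} + \frac{\sqrt{6}}{12}, and B = -3 - A = - \frac{3}{2} - \frac{\sqrt{6}}{12}.
So c(n) = \left(- \frac{3}{2} + \frac{\sqrt{6}}{12}\right)\left(-1 + \sqrt{6}\right)^n + \left(- \frac{3}{2} - \frac{\sqrt{6}}{12}\right)\left(- \sqrt{6} - 1\right)^n.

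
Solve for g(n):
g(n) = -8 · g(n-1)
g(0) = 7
Pure geometric recurrence with ratio -8.
By induction g(n) = g(0) · (-8)^n = 7 \left(-8\right)^{n}.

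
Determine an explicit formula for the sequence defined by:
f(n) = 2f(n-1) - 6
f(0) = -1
First-order linear non-homogeneous.
Homogeneous solution: f_h(n) = A·(2)^n.
Try constant particular solution f_p = K: K = 2K - 6 ⇒ K = 6.
General: f(n) = A·(2)^n + 6.
Apply f(0) = -1: A + 6 = -1 ⇒ A = -7.
So f(n) = 6 - 7 \cdot 2^{n}.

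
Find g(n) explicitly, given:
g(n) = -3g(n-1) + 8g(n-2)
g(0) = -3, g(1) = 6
Characteristic equation: x² + 3x - 8 = 0.
Discriminant Δ = (-3)² + 4·(8) = 41.
Roots r₁,₂ = (-3 ± √41)/2, so r₁ = - \frac{3}{2} + \frac{\sqrt{41}}{2}, r₂ = - \frac{\sqrt{41}}{2} - \frac{3}{2}.
General solution: g(n) = A·r₁^n + B·r₂^n.
From the initial conditions, A + B = -3 and r₁A + r₂B = 6.
Since r₁ - r₂ = √41: A = (6 - (-3)r₂)/√41 = - \frac{3}{2} + \frac{3 \sqrt{41}}{82}, and B = -3 - A = - \frac{3}{2} - \frac{3 \sqrt{41}}{82}.
So g(n) = \left(- \frac{3}{2} + \frac{3 \sqrt{41}}{82}\right)\left(- \frac{3}{2} + \frac{\sqrt{41}}{2}\right)^n + \left(- \frac{3}{2} - \frac{3 \sqrt{41}}{82}\right)\left(- \frac{\sqrt{41}}{2} - \frac{3}{2}\right)^n.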